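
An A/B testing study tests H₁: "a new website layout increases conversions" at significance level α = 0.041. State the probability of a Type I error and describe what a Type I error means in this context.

P(Type I error) = α = 0.041. A Type I error is rejecting H₀ when H₀ is actually true (false positive) — here, concluding that a new website layout increases conversions when in fact this is not the case. Consequence: rolling out a layout that doesn't actually help — wasted engineering effort.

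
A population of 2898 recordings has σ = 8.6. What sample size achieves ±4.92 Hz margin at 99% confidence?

Without FPC: n₀ = (2.576×8.6/4.92)² = 20.275. With FPC: n = n₀N/(n₀+N-1) = 20.1 → n = 21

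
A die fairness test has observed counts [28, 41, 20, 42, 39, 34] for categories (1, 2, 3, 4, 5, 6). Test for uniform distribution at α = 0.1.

Expected = 34 each. χ² = Σ(O-E)²/E = 10.882. df = 5, critical value = 9.236. Reject H₀.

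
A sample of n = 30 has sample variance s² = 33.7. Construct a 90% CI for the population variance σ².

df = 29. χ²_{0.05} = 42.557, χ²_{0.95} = 17.708. CI for σ² = ((n-1)s²/χ²_{α/2}, (n-1)s²/χ²_{1-α/2}) = (29·33.7/42.557, 29·33.7/17.708) = (22.96, 55.19)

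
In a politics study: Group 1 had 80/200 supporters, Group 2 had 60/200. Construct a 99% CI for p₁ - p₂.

p̂₁ = 0.4, p̂₂ = 0.3. Difference = 0.1. CI = (-0.022, 0.222)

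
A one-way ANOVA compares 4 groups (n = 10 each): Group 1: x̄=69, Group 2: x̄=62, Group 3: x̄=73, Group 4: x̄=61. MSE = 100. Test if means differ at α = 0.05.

Grand mean = 66.25. SS_between = 987.5, MS_between = 329.17. F = 3.292, F_crit ≈ 2.866. Reject H₀.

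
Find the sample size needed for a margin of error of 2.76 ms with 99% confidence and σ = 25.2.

n = (z*σ/E)² = (2.576×25.2/2.76)² = 553.2 → n = 554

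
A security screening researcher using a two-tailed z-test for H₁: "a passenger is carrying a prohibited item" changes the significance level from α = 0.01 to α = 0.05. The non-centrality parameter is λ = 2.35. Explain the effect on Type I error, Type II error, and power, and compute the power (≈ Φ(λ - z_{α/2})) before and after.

Increasing α from 0.01 to 0.05:
• Type I error rate increases (α is the Type I rate by definition).
• Critical value moves from z_{α/2} = 2.576 to 1.96, so power = Φ(λ - z_{α/2}) goes from Φ(2.35 - 2.576) = 0.411 to Φ(2.35 - 1.96) = 0.652.
• Type II error rate β = 1 - power therefore decreases (0.589 → 0.348).
Appropriate when false negatives are costly — here, letting a prohibited item through — security breach.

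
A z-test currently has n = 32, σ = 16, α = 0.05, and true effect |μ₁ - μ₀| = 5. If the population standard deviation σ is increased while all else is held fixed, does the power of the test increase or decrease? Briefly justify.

Power decreases: a larger σ inflates the standard error σ/√n, pulling the sampling distribution under H₁ back toward the critical value.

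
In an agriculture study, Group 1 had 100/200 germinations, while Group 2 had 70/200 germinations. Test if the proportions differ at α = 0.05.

p̂₁ = 0.5, p̂₂ = 0.35, pooled p̂ = 0.425. z = 3.034. Critical: ±1.96. Reject H₀.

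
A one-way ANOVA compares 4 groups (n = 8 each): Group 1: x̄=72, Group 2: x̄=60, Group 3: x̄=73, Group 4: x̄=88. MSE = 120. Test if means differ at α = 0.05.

Grand mean = 73.25. SS_between = 3158.0, MS_between = 1052.67. F = 8.772, F_crit ≈ 2.947. Reject H₀.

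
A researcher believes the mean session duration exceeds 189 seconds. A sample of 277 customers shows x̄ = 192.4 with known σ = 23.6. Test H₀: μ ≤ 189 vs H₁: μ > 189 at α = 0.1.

z = 2.398. Critical value: 1.28. Reject H₀.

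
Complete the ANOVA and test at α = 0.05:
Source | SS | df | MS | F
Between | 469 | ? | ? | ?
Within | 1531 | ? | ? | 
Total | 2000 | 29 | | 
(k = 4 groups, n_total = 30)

df_between = 3, df_within = 26. MS_between = 156.33, MS_within = 58.88. F = 2.655, F_crit ≈ 2.975. Fail to reject H₀.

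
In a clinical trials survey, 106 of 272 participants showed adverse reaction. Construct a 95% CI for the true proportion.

p̂ = 0.39. CI = p̂ ± z*√(p̂(1-p̂)/n) = (0.332, 0.448)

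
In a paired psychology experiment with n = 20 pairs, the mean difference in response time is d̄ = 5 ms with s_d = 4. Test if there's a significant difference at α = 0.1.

t = d̄/(s_d/√n) = 5/(4/√20) = 5.59. df = 19, critical t = ±1.729. Reject H₀.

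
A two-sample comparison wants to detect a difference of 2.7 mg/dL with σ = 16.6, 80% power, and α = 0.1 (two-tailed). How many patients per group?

n per group = 2(z_α/2 + z_β)²σ²/d² = 2×(1.645 + 0.84)²×16.6²/2.7² = 466.8 → n = 467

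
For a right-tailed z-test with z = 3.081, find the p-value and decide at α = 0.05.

p = P(Z > 3.081) = 1 - Φ(3.081) ≈ 0.001. Since p < 0.05, reject H₀ (significant) at α = 0.05.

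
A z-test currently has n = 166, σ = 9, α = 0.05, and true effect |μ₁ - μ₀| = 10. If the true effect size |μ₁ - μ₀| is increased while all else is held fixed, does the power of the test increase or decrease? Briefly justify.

Power increases: a larger true effect increases the non-centrality λ = |μ₁ - μ₀|/(σ/√n).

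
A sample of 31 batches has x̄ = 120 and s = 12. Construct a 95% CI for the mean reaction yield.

CI = x̄ ± t*(s/√n) = 120 ± 2.042(12/√31) = (115.6, 124.4)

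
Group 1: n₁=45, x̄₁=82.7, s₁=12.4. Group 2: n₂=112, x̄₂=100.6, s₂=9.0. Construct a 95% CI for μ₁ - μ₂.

Difference = -17.9. SE = √(12.4²/45 + 9.0²/112) = 2.035. CI = (-21.89, -13.91)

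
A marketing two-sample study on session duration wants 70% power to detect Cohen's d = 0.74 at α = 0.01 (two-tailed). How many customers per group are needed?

z_{α/2} = 2.576, z_β = Φ⁻¹(0.7) = 0.524. For medium effect (d = 0.74): n per group = 2(z_{α/2} + z_β)²/d² = 2(2.576 + 0.524)²/0.74² = 35.1 → 36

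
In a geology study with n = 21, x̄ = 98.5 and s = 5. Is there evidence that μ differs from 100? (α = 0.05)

t = (x̄ - μ₀)/(s/√n) = (98.5 - 100)/(5/√21) = -1.375. df = 20, critical t = ±2.086. Fail to reject H₀.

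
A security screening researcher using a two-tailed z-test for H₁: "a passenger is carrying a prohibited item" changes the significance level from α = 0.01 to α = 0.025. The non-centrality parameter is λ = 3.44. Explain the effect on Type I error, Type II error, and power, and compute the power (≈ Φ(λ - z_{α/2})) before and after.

Increasing α from 0.01 to 0.025:
• Type I error rate increases (α is the Type I rate by definition).
• Critical value moves from z_{α/2} = 2.576 to 2.241, so power = Φ(λ - z_{α/2}) goes from Φ(3.44 - 2.576) = 0.806 to Φ(3.44 - 2.241) = 0.885.
• Type II error rate β = 1 - power therefore decreases (0.194 → 0.115).
Appropriate when false negatives are costly — here, letting a prohibited item through — security breach.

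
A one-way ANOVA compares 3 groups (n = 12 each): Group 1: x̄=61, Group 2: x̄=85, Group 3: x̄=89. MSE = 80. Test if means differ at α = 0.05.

Grand mean = 78.33. SS_between = 5504.0, MS_between = 2752.0. F = 34.4, F_crit ≈ 3.285. Reject H₀.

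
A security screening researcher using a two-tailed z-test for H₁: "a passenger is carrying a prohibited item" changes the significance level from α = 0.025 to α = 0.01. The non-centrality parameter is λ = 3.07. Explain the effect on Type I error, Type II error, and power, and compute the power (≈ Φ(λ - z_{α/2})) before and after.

Decreasing α from 0.025 to 0.01:
• Type I error rate decreases (α is the Type I rate by definition).
• Critical value moves from z_{α/2} = 2.241 to 2.576, so power = Φ(λ - z_{α/2}) goes from Φ(3.07 - 2.241) = 0.796 to Φ(3.07 - 2.576) = 0.689.
• Type II error rate β = 1 - power therefore increases (0.204 → 0.311).
Appropriate when false positives are costly — here, detaining an innocent passenger — delay and inconvenience.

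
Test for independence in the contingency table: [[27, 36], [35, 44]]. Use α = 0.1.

χ² = 0.03. df = 1, critical = 2.706. Fail to reject H₀. No evidence of dependence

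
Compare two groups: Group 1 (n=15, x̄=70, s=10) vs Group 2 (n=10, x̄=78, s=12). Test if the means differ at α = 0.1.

Pooled sp = 10.83. t = -1.81, df = 23. Critical t = ±1.714. Reject H₀.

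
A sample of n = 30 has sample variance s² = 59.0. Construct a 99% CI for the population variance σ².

df = 29. χ²_{0.005} = 52.336, χ²_{0.995} = 13.121. CI for σ² = ((n-1)s²/χ²_{α/2}, (n-1)s²/χ²_{1-α/2}) = (29·59.0/52.336, 29·59.0/13.121) = (32.69, 130.4)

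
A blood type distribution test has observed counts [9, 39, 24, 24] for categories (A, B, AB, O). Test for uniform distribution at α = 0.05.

Expected = 24 each. χ² = Σ(O-E)²/E = 18.75. df = 3, critical value = 7.815. Reject H₀.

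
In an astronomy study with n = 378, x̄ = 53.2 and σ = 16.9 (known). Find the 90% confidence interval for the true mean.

CI = x̄ ± z*(σ/√n) = 53.2 ± 1.645(16.9/√378) = 53.2 ± 1.43 = (51.77, 54.63)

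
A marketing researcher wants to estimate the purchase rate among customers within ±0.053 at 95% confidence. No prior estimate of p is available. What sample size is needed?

Conservative approach: use p = 0.5 (maximizes p(1-p) = 0.25). n = z²(0.25)/E² = 1.96²×0.25/0.053² = 341.9 → n = 342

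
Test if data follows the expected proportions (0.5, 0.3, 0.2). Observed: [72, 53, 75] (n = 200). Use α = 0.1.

Expected: [100.0, 60.0, 40.0]. χ² = 39.282. df = 2, critical = 4.605. Reject H₀.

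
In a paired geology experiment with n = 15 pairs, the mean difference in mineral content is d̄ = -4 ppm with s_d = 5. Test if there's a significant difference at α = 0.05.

t = d̄/(s_d/√n) = -4/(5/√15) = -3.098. df = 14, critical t = ±2.145. Reject H₀.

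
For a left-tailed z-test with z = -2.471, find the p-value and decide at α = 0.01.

p = P(Z < -2.471) = Φ(-2.471) ≈ 0.0067. Since p < 0.01, reject H₀ (significant) at α = 0.01.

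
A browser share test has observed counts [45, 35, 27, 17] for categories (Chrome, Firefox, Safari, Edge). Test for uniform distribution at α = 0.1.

Expected = 31 each. χ² = Σ(O-E)²/E = 13.677. df = 3, critical value = 6.251. Reject H₀.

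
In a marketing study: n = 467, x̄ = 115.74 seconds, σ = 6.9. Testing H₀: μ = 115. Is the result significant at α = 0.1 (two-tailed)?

z = (115.74 - 115)/(6.9/√467) = 2.318. Since |z| > 1.645, significant at α = 0.1.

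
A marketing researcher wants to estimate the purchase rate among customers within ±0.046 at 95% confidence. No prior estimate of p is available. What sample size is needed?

Conservative approach: use p = 0.5 (maximizes p(1-p) = 0.25). n = z²(0.25)/E² = 1.96²×0.25/0.046² = 453.9 → n = 454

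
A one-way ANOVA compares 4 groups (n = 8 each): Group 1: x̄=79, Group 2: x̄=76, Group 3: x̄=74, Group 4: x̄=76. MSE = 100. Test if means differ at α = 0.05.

Grand mean = 76.25. SS_between = 102.0, MS_between = 34.0. F = 0.34, F_crit ≈ 2.947. Fail to reject H₀.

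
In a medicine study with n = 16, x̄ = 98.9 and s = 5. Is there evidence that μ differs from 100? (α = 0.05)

t = (x̄ - μ₀)/(s/√n) = (98.9 - 100)/(5/√16) = -0.88. df = 15, critical t = ±2.131. Fail to reject H₀.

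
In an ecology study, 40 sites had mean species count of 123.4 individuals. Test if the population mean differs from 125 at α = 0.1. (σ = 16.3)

z = (x̄ - μ₀)/(σ/√n) = (123.4 - 125)/(16.3/√40) = -0.621. Critical value: ±1.645. Since |-0.621| ≤ 1.645, Fail to reject H₀.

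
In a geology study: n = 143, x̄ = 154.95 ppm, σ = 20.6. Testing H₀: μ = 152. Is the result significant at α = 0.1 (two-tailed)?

z = (154.95 - 152)/(20.6/√143) = 1.712. Since |z| > 1.645, significant at α = 0.1.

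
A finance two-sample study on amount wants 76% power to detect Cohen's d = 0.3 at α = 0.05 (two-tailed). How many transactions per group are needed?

z_{α/2} = 1.96, z_β = Φ⁻¹(0.76) = 0.706. For small effect (d = 0.3): n per group = 2(z_{α/2} + z_β)²/d² = 2(1.96 + 0.706)²/0.3² = 157.9 → 158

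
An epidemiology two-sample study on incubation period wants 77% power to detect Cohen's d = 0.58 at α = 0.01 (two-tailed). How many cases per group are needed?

z_{α/2} = 2.576, z_β = Φ⁻¹(0.77) = 0.739. For medium effect (d = 0.58): n per group = 2(z_{α/2} + z_β)²/d² = 2(2.576 + 0.739)²/0.58² = 65.3 → 66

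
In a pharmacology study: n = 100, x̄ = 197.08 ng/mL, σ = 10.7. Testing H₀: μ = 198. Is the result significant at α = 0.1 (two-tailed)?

z = (197.08 - 198)/(10.7/√100) = -0.86. Since |z| ≤ 1.645, not significant at α = 0.1.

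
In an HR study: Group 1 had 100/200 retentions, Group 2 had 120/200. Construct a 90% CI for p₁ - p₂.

p̂₁ = 0.5, p̂₂ = 0.6. Difference = -0.1. CI = (-0.181, -0.019)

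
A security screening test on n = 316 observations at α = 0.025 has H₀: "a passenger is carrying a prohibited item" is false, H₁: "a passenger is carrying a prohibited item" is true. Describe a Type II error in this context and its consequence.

Type II error: failing to reject H₀ when it is false — concluding that a passenger is carrying a prohibited item is not supported when in fact it is. Consequence: letting a prohibited item through — security breach.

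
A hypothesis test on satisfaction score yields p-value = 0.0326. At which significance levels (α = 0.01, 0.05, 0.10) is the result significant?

p = 0.0326. Significant at: α = 0.05, 0.1.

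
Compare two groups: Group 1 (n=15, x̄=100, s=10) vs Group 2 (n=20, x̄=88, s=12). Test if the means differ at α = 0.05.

Pooled sp = 11.2. t = 3.138, df = 33. Critical t = ±2.035. Reject H₀.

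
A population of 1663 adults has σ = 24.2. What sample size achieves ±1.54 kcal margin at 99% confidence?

Without FPC: n₀ = (2.576×24.2/1.54)² = 1638.63. With FPC: n = n₀N/(n₀+N-1) = 825.6 → n = 826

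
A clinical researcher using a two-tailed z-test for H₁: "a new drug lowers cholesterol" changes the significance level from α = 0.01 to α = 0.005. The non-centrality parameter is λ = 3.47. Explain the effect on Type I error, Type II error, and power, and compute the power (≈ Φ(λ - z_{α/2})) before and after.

Decreasing α from 0.01 to 0.005:
• Type I error rate decreases (α is the Type I rate by definition).
• Critical value moves from z_{α/2} = 2.576 to 2.807, so power = Φ(λ - z_{α/2}) goes from Φ(3.47 - 2.576) = 0.814 to Φ(3.47 - 2.807) = 0.746.
• Type II error rate β = 1 - power therefore increases (0.186 → 0.254).
Appropriate when false positives are costly — here, approving an ineffective drug — patients take a useless medication and may skip effective alternatives.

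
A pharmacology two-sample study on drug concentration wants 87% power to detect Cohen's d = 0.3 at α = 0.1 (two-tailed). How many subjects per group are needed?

z_{α/2} = 1.645, z_β = Φ⁻¹(0.87) = 1.126. For small effect (d = 0.3): n per group = 2(z_{α/2} + z_β)²/d² = 2(1.645 + 1.126)²/0.3² = 170.6 → 171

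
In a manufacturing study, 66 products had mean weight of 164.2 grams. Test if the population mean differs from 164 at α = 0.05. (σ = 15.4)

z = (x̄ - μ₀)/(σ/√n) = (164.2 - 164)/(15.4/√66) = 0.106. Critical value: ±1.96. Since |0.106| ≤ 1.96, Fail to reject H₀.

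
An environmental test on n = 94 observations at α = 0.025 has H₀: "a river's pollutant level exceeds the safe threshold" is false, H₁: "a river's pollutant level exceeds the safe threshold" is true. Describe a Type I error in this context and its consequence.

Type I error: rejecting H₀ when it is true — concluding that a river's pollutant level exceeds the safe threshold when in fact it is not. Consequence: shutting down a compliant factory unnecessarily.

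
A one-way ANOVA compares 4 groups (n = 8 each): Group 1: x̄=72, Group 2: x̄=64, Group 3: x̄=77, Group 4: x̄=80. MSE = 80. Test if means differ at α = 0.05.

Grand mean = 73.25. SS_between = 1174.0, MS_between = 391.33. F = 4.892, F_crit ≈ 2.947. Reject H₀.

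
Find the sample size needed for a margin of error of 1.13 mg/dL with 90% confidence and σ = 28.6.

n = (z*σ/E)² = (1.645×28.6/1.13)² = 1733.4 → n = 1734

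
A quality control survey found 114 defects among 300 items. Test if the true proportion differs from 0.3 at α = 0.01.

p̂ = 0.38, p₀ = 0.3. z = (p̂ - p₀)/√(p₀(1-p₀)/n) = 3.024. Critical: ±2.576. Reject H₀.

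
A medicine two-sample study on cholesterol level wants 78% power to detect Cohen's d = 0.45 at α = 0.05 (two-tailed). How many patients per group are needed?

z_{α/2} = 1.96, z_β = Φ⁻¹(0.78) = 0.772. For small effect (d = 0.45): n per group = 2(z_{α/2} + z_β)²/d² = 2(1.96 + 0.772)²/0.45² = 73.7 → 74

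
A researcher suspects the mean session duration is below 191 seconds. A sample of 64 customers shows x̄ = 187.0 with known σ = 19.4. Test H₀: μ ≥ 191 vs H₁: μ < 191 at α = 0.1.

z = -1.649. Critical value: -1.28. Reject H₀.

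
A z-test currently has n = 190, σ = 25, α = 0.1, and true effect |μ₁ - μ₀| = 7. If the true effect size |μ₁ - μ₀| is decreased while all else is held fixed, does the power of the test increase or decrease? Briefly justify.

Power decreases: a smaller true effect decreases the non-centrality λ = |μ₁ - μ₀|/(σ/√n).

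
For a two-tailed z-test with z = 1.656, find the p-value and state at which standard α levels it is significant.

p = 2·P(Z > |1.656|) = 2·(1 - Φ(1.656)) ≈ 0.0977. Significant at α = 0.1.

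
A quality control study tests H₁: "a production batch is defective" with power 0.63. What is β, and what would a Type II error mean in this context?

β = 1 - power = 1 - 0.63 = 0.37. A Type II error is failing to reject H₀ when H₀ is false (false negative) — here, failing to conclude that a production batch is defective when in fact it is true. Consequence: shipping a defective batch — faulty products reach customers.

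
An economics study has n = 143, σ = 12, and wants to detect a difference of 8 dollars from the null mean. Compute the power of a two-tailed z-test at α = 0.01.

SE = σ/√n = 12/√143 = 1.003. Non-centrality λ = d/SE = 8/1.003 = 7.972. Power ≈ Φ(λ - z_{α/2}) = Φ(7.972 - 2.576) = Φ(5.396) = 1.0.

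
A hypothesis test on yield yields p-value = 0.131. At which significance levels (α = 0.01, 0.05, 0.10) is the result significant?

p = 0.131. Not significant at any of the given levels.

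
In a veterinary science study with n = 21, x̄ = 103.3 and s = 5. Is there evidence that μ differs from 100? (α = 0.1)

t = (x̄ - μ₀)/(s/√n) = (103.3 - 100)/(5/√21) = 3.024. df = 20, critical t = ±1.725. Reject H₀.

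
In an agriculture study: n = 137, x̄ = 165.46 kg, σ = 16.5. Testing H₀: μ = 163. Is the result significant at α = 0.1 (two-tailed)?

z = (165.46 - 163)/(16.5/√137) = 1.745. Since |z| > 1.645, significant at α = 0.1.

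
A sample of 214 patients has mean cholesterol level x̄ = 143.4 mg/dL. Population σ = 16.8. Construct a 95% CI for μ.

CI = x̄ ± z*(σ/√n) = 143.4 ± 1.96(16.8/√214) = 143.4 ± 2.25 = (141.15, 145.65)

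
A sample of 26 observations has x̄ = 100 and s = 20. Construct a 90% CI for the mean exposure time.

CI = x̄ ± t*(s/√n) = 100 ± 1.708(20/√26) = (93.3, 106.7)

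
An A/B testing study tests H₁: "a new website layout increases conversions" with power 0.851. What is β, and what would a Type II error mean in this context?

β = 1 - power = 1 - 0.851 = 0.149. A Type II error is failing to reject H₀ when H₀ is false (false negative) — here, failing to conclude that a new website layout increases conversions when in fact it is true. Consequence: discarding a layout that would have improved conversions — lost revenue.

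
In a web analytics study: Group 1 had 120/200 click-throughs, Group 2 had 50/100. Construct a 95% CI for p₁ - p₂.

p̂₁ = 0.6, p̂₂ = 0.5. Difference = 0.1. CI = (-0.019, 0.219)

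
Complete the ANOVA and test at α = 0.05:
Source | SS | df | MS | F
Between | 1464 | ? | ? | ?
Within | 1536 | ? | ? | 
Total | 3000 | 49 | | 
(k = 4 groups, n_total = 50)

df_between = 3, df_within = 46. MS_between = 488.0, MS_within = 33.39. F = 14.615, F_crit ≈ 2.807. Reject H₀.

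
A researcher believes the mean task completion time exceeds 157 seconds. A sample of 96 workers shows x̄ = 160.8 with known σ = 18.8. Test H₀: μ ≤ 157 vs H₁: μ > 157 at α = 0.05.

z = 1.98. Critical value: 1.645. Reject H₀.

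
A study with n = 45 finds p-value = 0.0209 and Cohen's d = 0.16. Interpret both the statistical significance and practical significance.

Statistically significant (p = 0.0209 < 0.05). Cohen's d = 0.16 indicates a very small effect size. Both statistical and practical significance should be considered.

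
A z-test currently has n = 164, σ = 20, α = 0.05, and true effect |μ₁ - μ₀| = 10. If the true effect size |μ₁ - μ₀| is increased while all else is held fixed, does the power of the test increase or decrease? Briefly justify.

Power increases: a larger true effect increases the non-centrality λ = |μ₁ - μ₀|/(σ/√n).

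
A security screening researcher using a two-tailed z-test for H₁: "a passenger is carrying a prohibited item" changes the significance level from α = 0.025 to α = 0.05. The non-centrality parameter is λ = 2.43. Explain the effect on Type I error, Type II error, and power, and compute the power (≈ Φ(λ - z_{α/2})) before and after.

Increasing α from 0.025 to 0.05:
• Type I error rate increases (α is the Type I rate by definition).
• Critical value moves from z_{α/2} = 2.241 to 1.96, so power = Φ(λ - z_{α/2}) goes from Φ(2.43 - 2.241) = 0.575 to Φ(2.43 - 1.96) = 0.681.
• Type II error rate β = 1 - power therefore decreases (0.425 → 0.319).
Appropriate when false negatives are costly — here, letting a prohibited item through — security breach.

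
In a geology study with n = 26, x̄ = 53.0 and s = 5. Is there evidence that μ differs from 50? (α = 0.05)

t = (x̄ - μ₀)/(s/√n) = (53.0 - 50)/(5/√26) = 3.059. df = 25, critical t = ±2.06. Reject H₀.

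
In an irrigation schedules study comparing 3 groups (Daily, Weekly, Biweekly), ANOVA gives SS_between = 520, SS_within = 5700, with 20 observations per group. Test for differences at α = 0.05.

df_between = 2, df_within = 57. F = MS_between/MS_within = 260.0/100.0 = 2.6. F_crit ≈ 3.159. Fail to reject H₀.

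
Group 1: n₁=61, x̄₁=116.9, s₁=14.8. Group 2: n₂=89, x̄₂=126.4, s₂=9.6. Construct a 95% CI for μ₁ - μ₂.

Difference = -9.5. SE = √(14.8²/61 + 9.6²/89) = 2.151. CI = (-13.72, -5.28)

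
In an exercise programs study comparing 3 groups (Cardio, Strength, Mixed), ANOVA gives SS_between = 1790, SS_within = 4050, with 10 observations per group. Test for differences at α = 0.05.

df_between = 2, df_within = 27. F = MS_between/MS_within = 895.0/150.0 = 5.967. F_crit ≈ 3.354. Reject H₀. At least one mean differs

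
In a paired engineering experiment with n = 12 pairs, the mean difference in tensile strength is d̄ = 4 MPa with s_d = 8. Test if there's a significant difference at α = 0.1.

t = d̄/(s_d/√n) = 4/(8/√12) = 1.732. df = 11, critical t = ±1.796. Fail to reject H₀.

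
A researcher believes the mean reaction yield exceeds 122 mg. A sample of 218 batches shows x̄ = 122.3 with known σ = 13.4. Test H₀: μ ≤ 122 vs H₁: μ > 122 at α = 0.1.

z = 0.331. Critical value: 1.28. Fail to reject H₀.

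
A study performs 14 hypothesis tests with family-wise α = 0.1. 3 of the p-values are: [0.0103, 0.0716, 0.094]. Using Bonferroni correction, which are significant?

Bonferroni α = 0.1/14 = 0.00714. None of the given p-values are significant.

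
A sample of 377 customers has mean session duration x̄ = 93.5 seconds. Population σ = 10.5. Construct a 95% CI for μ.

CI = x̄ ± z*(σ/√n) = 93.5 ± 1.96(10.5/√377) = 93.5 ± 1.06 = (92.44, 94.56)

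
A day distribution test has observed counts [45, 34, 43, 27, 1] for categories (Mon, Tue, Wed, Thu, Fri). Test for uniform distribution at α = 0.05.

Expected = 30 each. χ² = Σ(O-E)²/E = 42.0. df = 4, critical value = 9.488. Reject H₀.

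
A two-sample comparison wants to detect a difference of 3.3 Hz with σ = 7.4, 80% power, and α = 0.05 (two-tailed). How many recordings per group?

n per group = 2(z_α/2 + z_β)²σ²/d² = 2×(1.96 + 0.84)²×7.4²/3.3² = 78.8 → n = 79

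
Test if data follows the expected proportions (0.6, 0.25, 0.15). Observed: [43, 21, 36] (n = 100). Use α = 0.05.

Expected: [60.0, 25.0, 15.0]. χ² = 34.857. df = 2, critical = 5.991. Reject H₀.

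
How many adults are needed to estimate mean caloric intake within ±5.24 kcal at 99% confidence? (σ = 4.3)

n = (z*σ/E)² = (2.576×4.3/5.24)² = 4.5 → n = 5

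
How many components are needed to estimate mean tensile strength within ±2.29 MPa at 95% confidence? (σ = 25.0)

n = (z*σ/E)² = (1.96×25.0/2.29)² = 457.8 → n = 458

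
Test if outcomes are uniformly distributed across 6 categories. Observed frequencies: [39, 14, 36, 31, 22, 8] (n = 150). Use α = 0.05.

Expected = 25 each. χ² = Σ(O-E)²/E = 30.88. df = 5, critical value = 11.07. Reject H₀.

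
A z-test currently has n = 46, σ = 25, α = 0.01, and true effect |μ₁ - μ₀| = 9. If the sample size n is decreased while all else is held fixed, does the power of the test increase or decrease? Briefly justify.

Power decreases: a smaller n inflates the standard error σ/√n, pulling the sampling distribution under H₁ back toward the critical value.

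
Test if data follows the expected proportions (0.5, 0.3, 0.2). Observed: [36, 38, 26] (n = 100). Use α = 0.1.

Expected: [50.0, 30.0, 20.0]. χ² = 7.853. df = 2, critical = 4.605. Reject H₀.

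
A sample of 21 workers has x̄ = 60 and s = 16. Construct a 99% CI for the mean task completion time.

CI = x̄ ± t*(s/√n) = 60 ± 2.845(16/√21) = (50.07, 69.93)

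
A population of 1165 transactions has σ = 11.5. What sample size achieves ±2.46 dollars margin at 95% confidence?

Without FPC: n₀ = (1.96×11.5/2.46)² = 83.953. With FPC: n = n₀N/(n₀+N-1) = 78.4 → n = 79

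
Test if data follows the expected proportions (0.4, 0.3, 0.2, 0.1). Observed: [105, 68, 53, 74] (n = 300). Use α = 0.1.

Expected: [120.0, 90.0, 60.0, 30.0]. χ² = 72.603. df = 3, critical = 6.251. Reject H₀.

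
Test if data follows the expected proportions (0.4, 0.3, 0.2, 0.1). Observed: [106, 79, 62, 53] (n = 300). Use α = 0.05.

Expected: [120.0, 90.0, 60.0, 30.0]. χ² = 20.678. df = 3, critical = 7.815. Reject H₀.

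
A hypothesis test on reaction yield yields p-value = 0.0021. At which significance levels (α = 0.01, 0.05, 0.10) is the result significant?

p = 0.0021. Significant at: α = 0.01, 0.05, 0.1.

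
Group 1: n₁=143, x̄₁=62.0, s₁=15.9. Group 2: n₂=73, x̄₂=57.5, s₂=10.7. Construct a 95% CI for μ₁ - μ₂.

Difference = 4.5. SE = √(15.9²/143 + 10.7²/73) = 1.827. CI = (0.92, 8.08)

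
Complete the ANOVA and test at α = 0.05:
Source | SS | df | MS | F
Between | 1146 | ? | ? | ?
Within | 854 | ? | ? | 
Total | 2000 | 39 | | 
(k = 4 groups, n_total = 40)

df_between = 3, df_within = 36. MS_between = 382.0, MS_within = 23.72. F = 16.103, F_crit ≈ 2.866. Reject H₀.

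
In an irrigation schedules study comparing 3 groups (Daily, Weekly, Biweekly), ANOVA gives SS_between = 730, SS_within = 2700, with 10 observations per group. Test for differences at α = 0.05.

df_between = 2, df_within = 27. F = MS_between/MS_within = 365.0/100.0 = 3.65. F_crit ≈ 3.354. Reject H₀. At least one mean differs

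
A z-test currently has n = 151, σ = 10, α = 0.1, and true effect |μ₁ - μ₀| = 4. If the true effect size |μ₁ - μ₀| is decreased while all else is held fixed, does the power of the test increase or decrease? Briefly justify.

Power decreases: a smaller true effect decreases the non-centrality λ = |μ₁ - μ₀|/(σ/√n).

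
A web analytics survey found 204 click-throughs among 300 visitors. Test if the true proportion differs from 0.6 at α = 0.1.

p̂ = 0.68, p₀ = 0.6. z = (p̂ - p₀)/√(p₀(1-p₀)/n) = 2.828. Critical: ±1.645. Reject H₀.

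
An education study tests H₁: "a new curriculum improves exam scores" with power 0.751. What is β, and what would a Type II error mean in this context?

β = 1 - power = 1 - 0.751 = 0.249. A Type II error is failing to reject H₀ when H₀ is false (false negative) — here, failing to conclude that a new curriculum improves exam scores when in fact it is true. Consequence: keeping the old curriculum when the new one would have helped students.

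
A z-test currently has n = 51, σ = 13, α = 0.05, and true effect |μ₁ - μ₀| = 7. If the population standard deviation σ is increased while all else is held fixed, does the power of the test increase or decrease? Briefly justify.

Power decreases: a larger σ inflates the standard error σ/√n, pulling the sampling distribution under H₁ back toward the critical value.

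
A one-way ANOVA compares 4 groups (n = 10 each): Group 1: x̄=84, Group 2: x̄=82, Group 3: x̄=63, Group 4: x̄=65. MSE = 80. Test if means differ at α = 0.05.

Grand mean = 73.5. SS_between = 3650.0, MS_between = 1216.67. F = 15.208, F_crit ≈ 2.866. Reject H₀.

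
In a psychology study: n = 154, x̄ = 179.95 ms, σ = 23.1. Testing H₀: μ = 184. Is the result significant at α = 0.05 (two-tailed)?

z = (179.95 - 184)/(23.1/√154) = -2.176. Since |z| > 1.96, significant at α = 0.05.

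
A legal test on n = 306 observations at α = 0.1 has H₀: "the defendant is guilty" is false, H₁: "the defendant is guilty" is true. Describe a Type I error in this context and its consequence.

Type I error: rejecting H₀ when it is true — concluding that the defendant is guilty when in fact it is not. Consequence: convicting an innocent person.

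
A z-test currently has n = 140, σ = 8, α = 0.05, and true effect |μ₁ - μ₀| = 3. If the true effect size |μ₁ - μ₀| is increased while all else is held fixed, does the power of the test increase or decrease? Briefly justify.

Power increases: a larger true effect increases the non-centrality λ = |μ₁ - μ₀|/(σ/√n).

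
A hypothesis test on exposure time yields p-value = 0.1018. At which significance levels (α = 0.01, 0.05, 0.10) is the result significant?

p = 0.1018. Not significant at any of the given levels.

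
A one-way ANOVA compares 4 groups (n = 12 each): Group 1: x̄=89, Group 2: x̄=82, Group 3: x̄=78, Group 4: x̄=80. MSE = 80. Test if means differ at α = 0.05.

Grand mean = 82.25. SS_between = 825.0, MS_between = 275.0. F = 3.438, F_crit ≈ 2.816. Reject H₀.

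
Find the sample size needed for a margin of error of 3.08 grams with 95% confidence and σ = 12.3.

n = (z*σ/E)² = (1.96×12.3/3.08)² = 61.3 → n = 62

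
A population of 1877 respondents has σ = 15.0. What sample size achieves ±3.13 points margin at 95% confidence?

Without FPC: n₀ = (1.96×15.0/3.13)² = 88.228. With FPC: n = n₀N/(n₀+N-1) = 84.3 → n = 85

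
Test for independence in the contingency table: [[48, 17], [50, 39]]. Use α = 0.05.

χ² = 5.066. df = 1, critical = 3.841. Reject H₀. Variables are dependent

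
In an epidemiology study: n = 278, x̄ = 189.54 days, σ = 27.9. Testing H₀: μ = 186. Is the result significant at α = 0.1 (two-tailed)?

z = (189.54 - 186)/(27.9/√278) = 2.116. Since |z| > 1.645, significant at α = 0.1.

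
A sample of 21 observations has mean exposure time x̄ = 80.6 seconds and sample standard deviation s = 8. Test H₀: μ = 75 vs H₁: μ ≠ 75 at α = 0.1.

t = (x̄ - μ₀)/(s/√n) = (80.6 - 75)/(8/√21) = 3.208. df = 20, critical t = ±1.725. Reject H₀.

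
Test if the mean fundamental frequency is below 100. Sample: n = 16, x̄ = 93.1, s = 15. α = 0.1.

t = (93.1 - 100)/(15/√16) = -1.84, df = 15. Critical t = -1.341. Reject H₀.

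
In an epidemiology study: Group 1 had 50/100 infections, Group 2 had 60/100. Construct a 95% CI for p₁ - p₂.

p̂₁ = 0.5, p̂₂ = 0.6. Difference = -0.1. CI = (-0.237, 0.037)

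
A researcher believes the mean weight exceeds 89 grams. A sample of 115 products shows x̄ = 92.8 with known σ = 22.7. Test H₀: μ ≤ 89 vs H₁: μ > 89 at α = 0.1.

z = 1.795. Critical value: 1.28. Reject H₀.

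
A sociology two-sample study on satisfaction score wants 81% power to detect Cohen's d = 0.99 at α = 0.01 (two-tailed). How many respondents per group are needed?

z_{α/2} = 2.576, z_β = Φ⁻¹(0.81) = 0.878. For large effect (d = 0.99): n per group = 2(z_{α/2} + z_β)²/d² = 2(2.576 + 0.878)²/0.99² = 24.3 → 25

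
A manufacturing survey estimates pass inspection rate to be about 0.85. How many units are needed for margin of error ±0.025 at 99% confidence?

n = z²p(1-p)/E² = 2.576²×0.85×0.15/0.025² = 1353.7 → n = 1354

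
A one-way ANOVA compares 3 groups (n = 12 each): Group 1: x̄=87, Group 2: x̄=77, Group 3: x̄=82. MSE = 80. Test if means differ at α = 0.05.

Grand mean = 82.0. SS_between = 600.0, MS_between = 300.0. F = 3.75, F_crit ≈ 3.285. Reject H₀.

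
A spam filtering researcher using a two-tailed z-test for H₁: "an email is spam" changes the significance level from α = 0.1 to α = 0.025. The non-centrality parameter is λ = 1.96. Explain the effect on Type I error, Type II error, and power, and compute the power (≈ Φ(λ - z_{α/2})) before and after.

Decreasing α from 0.1 to 0.025:
• Type I error rate decreases (α is the Type I rate by definition).
• Critical value moves from z_{α/2} = 1.645 to 2.241, so power = Φ(λ - z_{α/2}) goes from Φ(1.96 - 1.645) = 0.624 to Φ(1.96 - 2.241) = 0.389.
• Type II error rate β = 1 - power therefore increases (0.376 → 0.611).
Appropriate when false positives are costly — here, a legitimate email is sent to the spam folder and the user misses it.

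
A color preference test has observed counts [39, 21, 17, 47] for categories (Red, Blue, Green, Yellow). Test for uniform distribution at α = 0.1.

Expected = 31 each. χ² = Σ(O-E)²/E = 19.871. df = 3, critical value = 6.251. Reject H₀.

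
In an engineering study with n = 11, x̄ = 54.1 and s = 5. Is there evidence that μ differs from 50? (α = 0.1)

t = (x̄ - μ₀)/(s/√n) = (54.1 - 50)/(5/√11) = 2.72. df = 10, critical t = ±1.812. Reject H₀.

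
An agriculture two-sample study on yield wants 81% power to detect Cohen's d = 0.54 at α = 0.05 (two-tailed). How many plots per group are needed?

z_{α/2} = 1.96, z_β = Φ⁻¹(0.81) = 0.878. For medium effect (d = 0.54): n per group = 2(z_{α/2} + z_β)²/d² = 2(1.96 + 0.878)²/0.54² = 55.2 → 56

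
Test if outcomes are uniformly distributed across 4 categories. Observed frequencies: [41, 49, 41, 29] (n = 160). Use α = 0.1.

Expected = 40 each. χ² = Σ(O-E)²/E = 5.1. df = 3, critical value = 6.251. Fail to reject H₀.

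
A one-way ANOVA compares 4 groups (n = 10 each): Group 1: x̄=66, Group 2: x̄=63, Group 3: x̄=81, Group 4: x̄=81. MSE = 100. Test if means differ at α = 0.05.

Grand mean = 72.75. SS_between = 2767.5, MS_between = 922.5. F = 9.225, F_crit ≈ 2.866. Reject H₀.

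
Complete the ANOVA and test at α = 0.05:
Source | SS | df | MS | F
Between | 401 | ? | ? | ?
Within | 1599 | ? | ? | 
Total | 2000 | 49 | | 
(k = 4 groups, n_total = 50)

df_between = 3, df_within = 46. MS_between = 133.67, MS_within = 34.76. F = 3.845, F_crit ≈ 2.807. Reject H₀.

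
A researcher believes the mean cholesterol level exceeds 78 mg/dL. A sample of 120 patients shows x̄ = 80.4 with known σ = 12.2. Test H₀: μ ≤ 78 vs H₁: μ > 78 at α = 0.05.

z = 2.155. Critical value: 1.645. Reject H₀.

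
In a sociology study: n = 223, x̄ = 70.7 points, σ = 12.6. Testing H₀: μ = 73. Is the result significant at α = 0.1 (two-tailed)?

z = (70.7 - 73)/(12.6/√223) = -2.726. Since |z| > 1.645, significant at α = 0.1.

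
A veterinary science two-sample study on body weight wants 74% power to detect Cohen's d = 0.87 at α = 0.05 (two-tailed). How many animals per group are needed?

z_{α/2} = 1.96, z_β = Φ⁻¹(0.74) = 0.643. For large effect (d = 0.87): n per group = 2(z_{α/2} + z_β)²/d² = 2(1.96 + 0.643)²/0.87² = 17.9 → 18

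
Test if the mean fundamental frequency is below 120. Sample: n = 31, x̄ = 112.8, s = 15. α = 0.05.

t = (112.8 - 120)/(15/√31) = -2.673, df = 30. Critical t = -1.697. Reject H₀.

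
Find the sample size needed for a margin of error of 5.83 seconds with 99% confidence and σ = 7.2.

n = (z*σ/E)² = (2.576×7.2/5.83)² = 10.1 → n = 11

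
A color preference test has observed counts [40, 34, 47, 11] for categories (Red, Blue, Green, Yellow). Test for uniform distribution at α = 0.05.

Expected = 33 each. χ² = Σ(O-E)²/E = 22.121. df = 3, critical value = 7.815. Reject H₀.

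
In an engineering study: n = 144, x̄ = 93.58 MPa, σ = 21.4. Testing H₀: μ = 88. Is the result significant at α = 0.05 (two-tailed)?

z = (93.58 - 88)/(21.4/√144) = 3.129. Since |z| > 1.96, significant at α = 0.05.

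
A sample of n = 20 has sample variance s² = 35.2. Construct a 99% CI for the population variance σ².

df = 19. χ²_{0.005} = 38.582, χ²_{0.995} = 6.844. CI for σ² = ((n-1)s²/χ²_{α/2}, (n-1)s²/χ²_{1-α/2}) = (19·35.2/38.582, 19·35.2/6.844) = (17.33, 97.72)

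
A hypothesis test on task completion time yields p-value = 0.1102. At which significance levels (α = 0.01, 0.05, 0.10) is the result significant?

p = 0.1102. Not significant at any of the given levels.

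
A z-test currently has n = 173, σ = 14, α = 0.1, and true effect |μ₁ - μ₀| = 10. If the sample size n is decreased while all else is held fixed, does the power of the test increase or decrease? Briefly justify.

Power decreases: a smaller n inflates the standard error σ/√n, pulling the sampling distribution under H₁ back toward the critical value.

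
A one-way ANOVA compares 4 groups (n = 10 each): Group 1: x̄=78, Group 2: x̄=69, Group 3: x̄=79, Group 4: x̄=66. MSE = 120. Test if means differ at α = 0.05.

Grand mean = 73.0. SS_between = 1260.0, MS_between = 420.0. F = 3.5, F_crit ≈ 2.866. Reject H₀.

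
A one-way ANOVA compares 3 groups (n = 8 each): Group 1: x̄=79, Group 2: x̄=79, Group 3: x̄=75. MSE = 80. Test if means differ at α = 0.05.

Grand mean = 77.67. SS_between = 85.33, MS_between = 42.67. F = 0.533, F_crit ≈ 3.467. Fail to reject H₀.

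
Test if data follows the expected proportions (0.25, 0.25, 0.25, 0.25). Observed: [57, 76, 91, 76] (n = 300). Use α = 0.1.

Expected: [75.0, 75.0, 75.0, 75.0]. χ² = 7.76. df = 3, critical = 6.251. Reject H₀.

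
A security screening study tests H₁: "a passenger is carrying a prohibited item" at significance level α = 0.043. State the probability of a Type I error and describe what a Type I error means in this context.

P(Type I error) = α = 0.043. A Type I error is rejecting H₀ when H₀ is actually true (false positive) — here, concluding that a passenger is carrying a prohibited item when in fact this is not the case. Consequence: detaining an innocent passenger — delay and inconvenience.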